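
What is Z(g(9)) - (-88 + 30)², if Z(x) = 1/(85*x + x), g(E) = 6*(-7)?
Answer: -12150769/3612 ≈ -3364.0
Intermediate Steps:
g(E) = -42
Z(x) = 1/(86*x)
Z(g(9)) - (-88 + 30)² = (1/86)/(-42) - (-88 + 30)² = (1/86)*(-1/42) - 1*(-58)² = -1/3612 - 1*3364 = -1/3612 - 3364 = -12150769/3612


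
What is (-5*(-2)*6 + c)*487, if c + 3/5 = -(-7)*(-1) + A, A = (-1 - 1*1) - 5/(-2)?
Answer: 257623/10 ≈ 25762.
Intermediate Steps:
A = 1/2 (A = (-1 - 1) - 5*(-1/2) = -2 + 5/2 = 1/2 ≈ 0.50000)
c = -71/10 (c = -3/5 + (-(-7)*(-1) + 1/2) = -3/5 + (-7*1 + 1/2) = -3/5 + (-7 + 1/2) = -3/5 - 13/2 = -71/10 ≈ -7.1000)
(-5*(-2)*6 + c)*487 = (-5*(-2)*6 - 71/10)*487 = (10*6 - 71/10)*487 = (60 - 71/10)*487 = (529/10)*487 = 257623/10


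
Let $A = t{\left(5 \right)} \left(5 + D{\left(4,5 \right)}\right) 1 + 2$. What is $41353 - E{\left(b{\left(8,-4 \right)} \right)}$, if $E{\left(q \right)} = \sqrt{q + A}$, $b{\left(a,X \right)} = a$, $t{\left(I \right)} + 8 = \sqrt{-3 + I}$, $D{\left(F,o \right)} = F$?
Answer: $41353 - \sqrt{-62 + 9 \sqrt{2}} \approx 41353.0 - 7.0194 i$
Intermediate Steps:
$t{\left(I \right)} = -8 + \sqrt{-3 + I}$
$A = -70 + 9 \sqrt{2}$ ($A = \left(-8 + \sqrt{-3 + 5}\right) \left(5 + 4\right) 1 + 2 = \left(-8 + \sqrt{2}\right) 9 \cdot 1 + 2 = \left(-8 + \sqrt{2}\right) 9 + 2 = \left(-72 + 9 \sqrt{2}\right) + 2 = -70 + 9 \sqrt{2} \approx -57.272$)
$E{\left(q \right)} = \sqrt{-70 + q + 9 \sqrt{2}}$ ($E{\left(q \right)} = \sqrt{q - \left(70 - 9 \sqrt{2}\right)} = \sqrt{-70 + q + 9 \sqrt{2}}$)
$41353 - E{\left(b{\left(8,-4 \right)} \right)} = 41353 - \sqrt{-70 + 8 + 9 \sqrt{2}} = 41353 - \sqrt{-62 + 9 \sqrt{2}}$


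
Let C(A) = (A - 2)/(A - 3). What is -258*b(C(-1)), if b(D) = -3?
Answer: 774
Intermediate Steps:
C(A) = (-2 + A)/(-3 + A)
-258*b(C(-1)) = -258*(-3) = 774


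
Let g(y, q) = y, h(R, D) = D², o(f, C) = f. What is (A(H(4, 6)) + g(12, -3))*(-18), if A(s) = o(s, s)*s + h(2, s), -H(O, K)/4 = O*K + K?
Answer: -518616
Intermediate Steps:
H(O, K) = -4*K - 4*K*O (H(O, K) = -4*(O*K + K) = -4*(K*O + K) = -4*(K + K*O) = -4*K - 4*K*O)
A(s) = 2*s² (A(s) = s*s + s² = s² + s² = 2*s²)
(A(H(4, 6)) + g(12, -3))*(-18) = (2*(-4*6*(1 + 4))² + 12)*(-18) = (2*(-4*6*5)² + 12)*(-18) = (2*(-120)² + 12)*(-18) = (2*14400 + 12)*(-18) = (28800 + 12)*(-18) = 28812*(-18) = -518616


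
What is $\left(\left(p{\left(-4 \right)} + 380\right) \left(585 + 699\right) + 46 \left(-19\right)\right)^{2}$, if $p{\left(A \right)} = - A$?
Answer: $242243121124$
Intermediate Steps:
$\left(\left(p{\left(-4 \right)} + 380\right) \left(585 + 699\right) + 46 \left(-19\right)\right)^{2} = \left(\left(\left(-1\right) \left(-4\right) + 380\right) \left(585 + 699\right) + 46 \left(-19\right)\right)^{2} = \left(\left(4 + 380\right) 1284 - 874\right)^{2} = \left(384 \cdot 1284 - 874\right)^{2} = \left(493056 - 874\right)^{2} = 492182^{2} = 242243121124$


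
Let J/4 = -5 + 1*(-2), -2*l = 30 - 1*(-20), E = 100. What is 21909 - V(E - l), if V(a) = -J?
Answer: 21881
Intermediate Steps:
l = -25 (l = -(30 - 1*(-20))/2 = -(30 + 20)/2 = -½*50 = -25)
J = -28 (J = 4*(-5 + 1*(-2)) = 4*(-5 - 2) = 4*(-7) = -28)
V(a) = 28 (V(a) = -1*(-28) = 28)
21909 - V(E - l) = 21909 - 1*28 = 21909 - 28 = 21881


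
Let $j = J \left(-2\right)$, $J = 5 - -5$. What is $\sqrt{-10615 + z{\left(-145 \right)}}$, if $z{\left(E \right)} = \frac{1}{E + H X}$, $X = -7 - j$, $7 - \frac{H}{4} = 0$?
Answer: $\frac{2 i \sqrt{127276449}}{219} \approx 103.03 i$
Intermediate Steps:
$H = 28$ ($H = 28 - 0 = 28 + 0 = 28$)
$J = 10$ ($J = 5 + 5 = 10$)
$j = -20$ ($j = 10 \left(-2\right) = -20$)
$X = 13$ ($X = -7 - -20 = -7 + 20 = 13$)
$z{\left(E \right)} = \frac{1}{364 + E}$ ($z{\left(E \right)} = \frac{1}{E + 28 \cdot 13} = \frac{1}{E + 364} = \frac{1}{364 + E}$)
$\sqrt{-10615 + z{\left(-145 \right)}} = \sqrt{-10615 + \frac{1}{364 - 145}} = \sqrt{-10615 + \frac{1}{219}} = \sqrt{- \frac{2324684}{219}} = \frac{2 i \sqrt{127276449}}{219}$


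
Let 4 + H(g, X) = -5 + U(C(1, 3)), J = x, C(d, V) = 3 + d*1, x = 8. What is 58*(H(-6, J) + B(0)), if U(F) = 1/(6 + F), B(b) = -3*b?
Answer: -2581/5 ≈ -516.20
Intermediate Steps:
C(d, V) = 3 + d
J = 8
H(g, X) = -89/10 (H(g, X) = -4 + (-5 + 1/(6 + (3 + 1))) = -4 + (-5 + 1/(6 + 4)) = -4 + (-5 + 1/10) = -4 + (-5 + ⅒) = -4 - 49/10 = -89/10)
58*(H(-6, J) + B(0)) = 58*(-89/10 - 3*0) = 58*(-89/10 + 0) = 58*(-89/10) = -2581/5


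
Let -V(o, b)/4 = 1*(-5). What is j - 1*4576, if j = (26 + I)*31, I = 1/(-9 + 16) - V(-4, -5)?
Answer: -30699/7 ≈ -4385.6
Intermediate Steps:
V(o, b) = 20 (V(o, b) = -4*(-5) = 20)
I = -139/7 (I = 1/(-9 + 16) - 1*20 = 1/7 - 20 = -139/7 ≈ -19.857)
j = 1333/7 (j = (26 - 139/7)*31 = (43/7)*31 = 1333/7 ≈ 190.43)
j - 1*4576 = 1333/7 - 1*4576 = 1333/7 - 4576 = -30699/7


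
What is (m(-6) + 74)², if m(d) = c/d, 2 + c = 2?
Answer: 5476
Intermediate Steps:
c = 0 (c = -2 + 2 = 0)
m(d) = 0 (m(d) = 0/d = 0)
(m(-6) + 74)² = (0 + 74)² = 74² = 5476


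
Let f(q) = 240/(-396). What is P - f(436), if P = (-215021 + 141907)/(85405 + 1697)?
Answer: -111787/479061 ≈ -0.23335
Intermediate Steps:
f(q) = -20/33 (f(q) = 240*(-1/396) = -20/33)
P = -36557/43551 (P = -73114/87102 = -73114*1/87102 = -36557/43551 ≈ -0.83941)
P - f(436) = -36557/43551 - 1*(-20/33) = -36557/43551 + 20/33 = -111787/479061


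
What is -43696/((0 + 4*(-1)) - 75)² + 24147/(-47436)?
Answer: -741154961/98682692 ≈ -7.5105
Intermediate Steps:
-43696/((0 + 4*(-1)) - 75)² + 24147/(-47436) = -43696/((0 - 4) - 75)² + 24147*(-1/47436) = -43696/(-4 - 75)² - 8049/15812 = -43696/((-79)²) - 8049/15812 = -43696/6241 - 8049/15812 = -741154961/98682692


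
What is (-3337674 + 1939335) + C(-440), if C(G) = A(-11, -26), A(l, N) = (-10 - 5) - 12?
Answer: -1398366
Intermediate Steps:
A(l, N) = -27 (A(l, N) = -15 - 12 = -27)
C(G) = -27
(-3337674 + 1939335) + C(-440) = (-3337674 + 1939335) - 27 = -1398339 - 27 = -1398366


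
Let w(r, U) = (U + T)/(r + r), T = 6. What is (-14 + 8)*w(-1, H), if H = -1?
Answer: 15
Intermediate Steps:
w(r, U) = (6 + U)/(2*r) (w(r, U) = (U + 6)/(r + r) = (6 + U)/((2*r)) = (6 + U)*(1/(2*r)) = (6 + U)/(2*r))
(-14 + 8)*w(-1, H) = (-14 + 8)*((½)*(6 - 1)/(-1)) = -3*(-1)*5 = -6*(-5/2) = 15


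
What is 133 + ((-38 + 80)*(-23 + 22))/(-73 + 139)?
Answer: 1456/11 ≈ 132.36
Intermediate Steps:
133 + ((-38 + 80)*(-23 + 22))/(-73 + 139) = 133 + (42*(-1))/66 = 133 - 42*1/66 = 133 - 7/11 = 1456/11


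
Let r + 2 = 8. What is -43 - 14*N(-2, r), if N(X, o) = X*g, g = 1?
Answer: -15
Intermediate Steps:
r = 6 (r = -2 + 8 = 6)
N(X, o) = X (N(X, o) = X*1 = X)
-43 - 14*N(-2, r) = -43 - 14*(-2) = -43 + 28 = -15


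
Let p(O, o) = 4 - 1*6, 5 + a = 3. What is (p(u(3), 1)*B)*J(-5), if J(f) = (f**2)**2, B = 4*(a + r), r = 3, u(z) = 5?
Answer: -5000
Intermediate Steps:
a = -2 (a = -5 + 3 = -2)
p(O, o) = -2 (p(O, o) = 4 - 6 = -2)
B = 4 (B = 4*(-2 + 3) = 4*1 = 4)
J(f) = f**4
(p(u(3), 1)*B)*J(-5) = -2*4*(-5)**4 = -8*625 = -5000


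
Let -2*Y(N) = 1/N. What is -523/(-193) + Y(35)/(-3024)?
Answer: 110708833/40854240 ≈ 2.7099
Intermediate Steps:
Y(N) = -1/(2*N)
-523/(-193) + Y(35)/(-3024) = -523/(-193) - ½/35/(-3024) = -523*(-1/193) - ½*1/35*(-1/3024) = 523/193 - 1/70*(-1/3024) = 523/193 + 1/211680 = 110708833/40854240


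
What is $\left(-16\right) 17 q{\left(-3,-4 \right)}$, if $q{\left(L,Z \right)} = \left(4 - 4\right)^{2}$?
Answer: $0$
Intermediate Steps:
$q{\left(L,Z \right)} = 0$ ($q{\left(L,Z \right)} = 0^{2} = 0$)
$\left(-16\right) 17 q{\left(-3,-4 \right)} = \left(-16\right) 17 \cdot 0 = \left(-272\right) 0 = 0$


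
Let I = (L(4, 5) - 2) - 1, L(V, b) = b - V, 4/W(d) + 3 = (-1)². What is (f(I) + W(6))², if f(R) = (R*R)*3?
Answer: 100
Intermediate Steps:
W(d) = -2 (W(d) = 4/(-3 + (-1)²) = 4/(-3 + 1) = 4/(-2) = 4*(-½) = -2)
I = -2 (I = ((5 - 1*4) - 2) - 1 = ((5 - 4) - 2) - 1 = (1 - 2) - 1 = -1 - 1 = -2)
f(R) = 3*R² (f(R) = R²*3 = 3*R²)
(f(I) + W(6))² = (3*(-2)² - 2)² = (3*4 - 2)² = (12 - 2)² = 10² = 100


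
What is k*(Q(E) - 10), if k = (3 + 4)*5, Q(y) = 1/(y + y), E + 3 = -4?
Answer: -705/2 ≈ -352.50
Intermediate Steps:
E = -7 (E = -3 - 4 = -7)
Q(y) = 1/(2*y)
k = 35 (k = 7*5 = 35)
k*(Q(E) - 10) = 35*((½)/(-7) - 10) = 35*((½)*(-⅐) - 10) = 35*(-1/14 - 10) = 35*(-141/14) = -705/2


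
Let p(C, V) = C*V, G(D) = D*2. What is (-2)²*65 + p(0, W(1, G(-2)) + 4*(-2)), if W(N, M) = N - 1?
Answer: 260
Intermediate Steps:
G(D) = 2*D
W(N, M) = -1 + N
(-2)²*65 + p(0, W(1, G(-2)) + 4*(-2)) = (-2)²*65 + 0*((-1 + 1) + 4*(-2)) = 4*65 + 0*(0 - 8) = 260 + 0*(-8) = 260 + 0 = 260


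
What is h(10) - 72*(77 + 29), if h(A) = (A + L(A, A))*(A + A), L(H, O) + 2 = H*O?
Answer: -5472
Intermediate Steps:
L(H, O) = -2 + H*O
h(A) = 2*A*(-2 + A + A²) (h(A) = (A + (-2 + A*A))*(A + A) = (A + (-2 + A²))*(2*A) = (-2 + A + A²)*(2*A) = 2*A*(-2 + A + A²))
h(10) - 72*(77 + 29) = 2*10*(-2 + 10 + 10²) - 72*(77 + 29) = 2*10*(-2 + 10 + 100) - 72*106 = 2*10*108 - 7632 = 2160 - 7632 = -5472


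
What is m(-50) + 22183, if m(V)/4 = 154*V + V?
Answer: -8817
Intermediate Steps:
m(V) = 620*V (m(V) = 4*(154*V + V) = 4*(155*V) = 620*V)
m(-50) + 22183 = 620*(-50) + 22183 = -31000 + 22183 = -8817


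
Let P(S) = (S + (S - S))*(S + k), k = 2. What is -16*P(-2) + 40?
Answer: 40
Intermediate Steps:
P(S) = S*(2 + S) (P(S) = (S + (S - S))*(S + 2) = (S + 0)*(2 + S) = S*(2 + S))
-16*P(-2) + 40 = -(-32)*(2 - 2) + 40 = -(-32)*0 + 40 = -16*0 + 40 = 0 + 40 = 40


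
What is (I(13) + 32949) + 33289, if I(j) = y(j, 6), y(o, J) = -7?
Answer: 66231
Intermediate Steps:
I(j) = -7
(I(13) + 32949) + 33289 = (-7 + 32949) + 33289 = 32942 + 33289 = 66231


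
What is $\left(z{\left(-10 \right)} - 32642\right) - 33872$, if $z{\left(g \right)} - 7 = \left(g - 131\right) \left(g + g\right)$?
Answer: $-63687$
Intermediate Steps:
$z{\left(g \right)} = 7 + 2 g \left(-131 + g\right)$ ($z{\left(g \right)} = 7 + \left(g - 131\right) \left(g + g\right) = 7 + \left(-131 + g\right) 2 g = 7 + 2 g \left(-131 + g\right)$)
$\left(z{\left(-10 \right)} - 32642\right) - 33872 = \left(\left(7 - -2620 + 2 \left(-10\right)^{2}\right) - 32642\right) - 33872 = \left(\left(7 + 2620 + 2 \cdot 100\right) - 32642\right) - 33872 = \left(\left(7 + 2620 + 200\right) - 32642\right) - 33872 = \left(2827 - 32642\right) - 33872 = -29815 - 33872 = -63687$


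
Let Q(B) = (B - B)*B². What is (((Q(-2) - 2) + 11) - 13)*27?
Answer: -108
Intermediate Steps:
Q(B) = 0 (Q(B) = 0*B² = 0)
(((Q(-2) - 2) + 11) - 13)*27 = (((0 - 2) + 11) - 13)*27 = ((-2 + 11) - 13)*27 = (9 - 13)*27 = -4*27 = -108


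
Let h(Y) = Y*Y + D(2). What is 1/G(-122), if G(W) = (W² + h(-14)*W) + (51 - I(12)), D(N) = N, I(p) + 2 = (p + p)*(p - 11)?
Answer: -1/9243 ≈ -0.00010819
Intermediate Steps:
I(p) = -2 + 2*p*(-11 + p) (I(p) = -2 + (p + p)*(p - 11) = -2 + (2*p)*(-11 + p) = -2 + 2*p*(-11 + p))
h(Y) = 2 + Y² (h(Y) = Y*Y + 2 = Y² + 2 = 2 + Y²)
G(W) = 29 + W² + 198*W (G(W) = (W² + (2 + (-14)²)*W) + (51 - (-2 - 22*12 + 2*12²)) = (W² + (2 + 196)*W) + (51 - (-2 - 264 + 2*144)) = (W² + 198*W) + (51 - (-2 - 264 + 288)) = (W² + 198*W) + (51 - 1*22) = (W² + 198*W) + (51 - 22) = (W² + 198*W) + 29 = 29 + W² + 198*W)
1/G(-122) = 1/(29 + (-122)² + 198*(-122)) = 1/(29 + 14884 - 24156) = 1/(-9243) = -1/9243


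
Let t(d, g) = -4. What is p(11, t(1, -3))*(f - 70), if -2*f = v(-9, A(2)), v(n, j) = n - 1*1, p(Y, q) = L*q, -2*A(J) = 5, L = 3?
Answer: 780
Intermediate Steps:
A(J) = -5/2 (A(J) = -½*5 = -5/2)
p(Y, q) = 3*q
v(n, j) = -1 + n (v(n, j) = n - 1 = -1 + n)
f = 5 (f = -(-1 - 9)/2 = -½*(-10) = 5)
p(11, t(1, -3))*(f - 70) = (3*(-4))*(5 - 70) = -12*(-65) = 780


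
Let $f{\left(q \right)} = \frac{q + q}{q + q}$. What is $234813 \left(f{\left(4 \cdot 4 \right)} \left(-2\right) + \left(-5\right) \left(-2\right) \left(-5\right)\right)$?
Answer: $-12210276$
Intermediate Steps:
$f{\left(q \right)} = 1$ ($f{\left(q \right)} = \frac{2 q}{2 q} = 2 q \frac{1}{2 q} = 1$)
$234813 \left(f{\left(4 \cdot 4 \right)} \left(-2\right) + \left(-5\right) \left(-2\right) \left(-5\right)\right) = 234813 \left(1 \left(-2\right) + \left(-5\right) \left(-2\right) \left(-5\right)\right) = 234813 \left(-2 + 10 \left(-5\right)\right) = 234813 \left(-2 - 50\right) = 234813 \left(-52\right) = -12210276$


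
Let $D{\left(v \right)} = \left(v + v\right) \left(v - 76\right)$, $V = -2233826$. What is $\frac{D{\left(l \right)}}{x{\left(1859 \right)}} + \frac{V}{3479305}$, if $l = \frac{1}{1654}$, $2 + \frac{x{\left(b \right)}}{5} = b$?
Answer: $- \frac{1891418794626013}{2945941815609110} \approx -0.64204$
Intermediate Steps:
$x{\left(b \right)} = -10 + 5 b$
$l = \frac{1}{1654} \approx 0.0006046$
$D{\left(v \right)} = 2 v \left(-76 + v\right)$
$\frac{D{\left(l \right)}}{x{\left(1859 \right)}} + \frac{V}{3479305} = \frac{2 \cdot \frac{1}{1654} \left(-76 + \frac{1}{1654}\right)}{-10 + 5 \cdot 1859} - \frac{2233826}{3479305} = \frac{2 \cdot \frac{1}{1654} \left(- \frac{125703}{1654}\right)}{-10 + 9295} - \frac{2233826}{3479305} = - \frac{125703}{1367858 \cdot 9285} - \frac{2233826}{3479305} = \left(- \frac{125703}{1367858}\right) \frac{1}{9285} - \frac{2233826}{3479305} = - \frac{41901}{4233520510} - \frac{2233826}{3479305} = - \frac{1891418794626013}{2945941815609110}$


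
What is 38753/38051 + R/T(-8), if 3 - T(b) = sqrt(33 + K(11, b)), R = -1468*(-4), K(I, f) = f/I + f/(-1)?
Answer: -70769611/125861 - 734*sqrt(4873)/43 ≈ -1753.9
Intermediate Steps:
K(I, f) = -f + f/I (K(I, f) = f/I + f*(-1) = f/I - f = -f + f/I)
R = 5872
T(b) = 3 - sqrt(33 - 10*b/11) (T(b) = 3 - sqrt(33 + (-b + b/11)) = 3 - sqrt(33 - 10*b/11))
38753/38051 + R/T(-8) = 38753/38051 + 5872/(3 - sqrt(3993 - 110*(-8))/11) = 38753*(1/38051) + 5872/(3 - sqrt(3993 + 880)/11) = 2981/2927 + 5872/(3 - sqrt(4873)/11)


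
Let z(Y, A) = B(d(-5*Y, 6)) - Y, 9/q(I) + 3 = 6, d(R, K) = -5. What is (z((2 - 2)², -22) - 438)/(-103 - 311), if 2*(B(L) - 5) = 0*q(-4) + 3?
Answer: 863/828 ≈ 1.0423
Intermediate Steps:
q(I) = 3 (q(I) = 9/(-3 + 6) = 9/3 = 9*(⅓) = 3)
B(L) = 13/2 (B(L) = 5 + (0*3 + 3)/2 = 5 + (0 + 3)/2 = 5 + (½)*3 = 5 + 3/2 = 13/2)
z(Y, A) = 13/2 - Y
(z((2 - 2)², -22) - 438)/(-103 - 311) = ((13/2 - (2 - 2)²) - 438)/(-103 - 311) = ((13/2 - 1*0²) - 438)/(-414) = ((13/2 - 1*0) - 438)*(-1/414) = ((13/2 + 0) - 438)*(-1/414) = (13/2 - 438)*(-1/414) = -863/2*(-1/414) = 863/828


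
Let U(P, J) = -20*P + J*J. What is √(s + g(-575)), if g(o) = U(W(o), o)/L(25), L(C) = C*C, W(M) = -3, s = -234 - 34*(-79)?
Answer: √1863185/25 ≈ 54.599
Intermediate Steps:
s = 2452 (s = -234 + 2686 = 2452)
U(P, J) = J² - 20*P (U(P, J) = -20*P + J² = J² - 20*P)
L(C) = C²
g(o) = 12/125 + o²/625 (g(o) = (o² - 20*(-3))/(25²) = (o² + 60)/625 = (60 + o²)*(1/625) = 12/125 + o²/625)
√(s + g(-575)) = √(2452 + (12/125 + (1/625)*(-575)²)) = √(2452 + (12/125 + (1/625)*330625)) = √(2452 + (12/125 + 529)) = √(2452 + 66137/125) = √(372637/125) = √1863185/25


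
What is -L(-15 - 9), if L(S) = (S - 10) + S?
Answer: 58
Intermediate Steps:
L(S) = -10 + 2*S (L(S) = (-10 + S) + S = -10 + 2*S)
-L(-15 - 9) = -(-10 + 2*(-15 - 9)) = -(-10 + 2*(-24)) = -(-10 - 48) = -1*(-58) = 58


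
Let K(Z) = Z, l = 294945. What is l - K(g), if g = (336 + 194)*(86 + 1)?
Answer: 248835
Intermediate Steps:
g = 46110 (g = 530*87 = 46110)
l - K(g) = 294945 - 1*46110 = 294945 - 46110 = 248835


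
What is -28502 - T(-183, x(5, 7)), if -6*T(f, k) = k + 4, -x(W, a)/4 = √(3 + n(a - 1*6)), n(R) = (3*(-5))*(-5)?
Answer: -85504/3 - 2*√78/3 ≈ -28507.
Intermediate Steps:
n(R) = 75 (n(R) = -15*(-5) = 75)
x(W, a) = -4*√78 (x(W, a) = -4*√(3 + 75) = -4*√78)
T(f, k) = -⅔ - k/6 (T(f, k) = -(k + 4)/6 = -(4 + k)/6 = -⅔ - k/6)
-28502 - T(-183, x(5, 7)) = -28502 - (-⅔ - (-2)*√78/3) = -28502 - (-⅔ + 2*√78/3) = -28502 + (⅔ - 2*√78/3) = -85504/3 - 2*√78/3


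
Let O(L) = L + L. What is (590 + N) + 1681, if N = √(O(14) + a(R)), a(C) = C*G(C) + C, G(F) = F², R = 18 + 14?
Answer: 2271 + 2*√8207 ≈ 2452.2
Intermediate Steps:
O(L) = 2*L
R = 32
a(C) = C + C³ (a(C) = C*C² + C = C³ + C = C + C³)
N = 2*√8207 (N = √(2*14 + (32 + 32³)) = √(28 + (32 + 32768)) = √(28 + 32800) = √32828 = 2*√8207 ≈ 181.19)
(590 + N) + 1681 = (590 + 2*√8207) + 1681 = 2271 + 2*√8207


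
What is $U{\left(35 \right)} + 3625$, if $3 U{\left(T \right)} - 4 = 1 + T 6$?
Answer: $\frac{11090}{3} \approx 3696.7$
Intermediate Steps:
$U{\left(T \right)} = \frac{5}{3} + 2 T$ ($U{\left(T \right)} = \frac{4}{3} + \frac{1 + T 6}{3} = \frac{4}{3} + \frac{1 + 6 T}{3} = \frac{4}{3} + \left(\frac{1}{3} + 2 T\right) = \frac{5}{3} + 2 T$)
$U{\left(35 \right)} + 3625 = \left(\frac{5}{3} + 2 \cdot 35\right) + 3625 = \left(\frac{5}{3} + 70\right) + 3625 = \frac{215}{3} + 3625 = \frac{11090}{3}$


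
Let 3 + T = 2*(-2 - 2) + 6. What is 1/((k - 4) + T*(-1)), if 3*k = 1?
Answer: ¾ ≈ 0.75000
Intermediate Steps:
k = ⅓ (k = (⅓)*1 = ⅓ ≈ 0.33333)
T = -5 (T = -3 + (2*(-2 - 2) + 6) = -3 + (2*(-4) + 6) = -3 + (-8 + 6) = -3 - 2 = -5)
1/((k - 4) + T*(-1)) = 1/((⅓ - 4) - 5*(-1)) = 1/(-11/3 + 5) = 1/(4/3) = ¾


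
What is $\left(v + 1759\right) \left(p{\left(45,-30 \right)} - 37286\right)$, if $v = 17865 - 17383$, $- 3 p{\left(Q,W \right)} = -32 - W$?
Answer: $-83556432$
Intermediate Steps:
$p{\left(Q,W \right)} = \frac{32}{3} + \frac{W}{3}$ ($p{\left(Q,W \right)} = - \frac{-32 - W}{3} = \frac{32}{3} + \frac{W}{3}$)
$v = 482$ ($v = 17865 - 17383 = 482$)
$\left(v + 1759\right) \left(p{\left(45,-30 \right)} - 37286\right) = \left(482 + 1759\right) \left(\left(\frac{32}{3} + \frac{1}{3} \left(-30\right)\right) - 37286\right) = 2241 \left(\left(\frac{32}{3} - 10\right) - 37286\right) = 2241 \left(\frac{2}{3} - 37286\right) = 2241 \left(- \frac{111856}{3}\right) = -83556432$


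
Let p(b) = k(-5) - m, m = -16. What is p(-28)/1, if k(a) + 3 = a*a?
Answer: 38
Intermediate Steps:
k(a) = -3 + a² (k(a) = -3 + a*a = -3 + a²)
p(b) = 38 (p(b) = (-3 + (-5)²) - 1*(-16) = (-3 + 25) + 16 = 22 + 16 = 38)
p(-28)/1 = 38/1 = 38*1 = 38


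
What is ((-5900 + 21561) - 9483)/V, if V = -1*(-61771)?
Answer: 6178/61771 ≈ 0.10001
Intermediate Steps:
V = 61771
((-5900 + 21561) - 9483)/V = ((-5900 + 21561) - 9483)/61771 = (15661 - 9483)*(1/61771) = 6178*(1/61771) = 6178/61771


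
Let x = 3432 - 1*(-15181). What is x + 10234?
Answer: 28847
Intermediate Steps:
x = 18613 (x = 3432 + 15181 = 18613)
x + 10234 = 18613 + 10234 = 28847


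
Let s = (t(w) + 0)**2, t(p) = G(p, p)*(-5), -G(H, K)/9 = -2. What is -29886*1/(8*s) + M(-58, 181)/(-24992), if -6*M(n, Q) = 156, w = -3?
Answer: -1940693/4217400 ≈ -0.46016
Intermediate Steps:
G(H, K) = 18 (G(H, K) = -9*(-2) = 18)
t(p) = -90 (t(p) = 18*(-5) = -90)
M(n, Q) = -26 (M(n, Q) = -1/6*156 = -26)
s = 8100 (s = (-90 + 0)**2 = (-90)**2 = 8100)
-29886*1/(8*s) + M(-58, 181)/(-24992) = -29886/(8*8100) - 26/(-24992) = -29886/64800 - 26*(-1/24992) = -29886*1/64800 + 13/12496 = -4981/10800 + 13/12496 = -1940693/4217400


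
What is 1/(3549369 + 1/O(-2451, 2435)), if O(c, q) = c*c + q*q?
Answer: 11936626/42367490288995 ≈ 2.8174e-7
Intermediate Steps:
O(c, q) = c² + q²
1/(3549369 + 1/O(-2451, 2435)) = 1/(3549369 + 1/((-2451)² + 2435²)) = 1/(3549369 + 1/(6007401 + 5929225)) = 1/(3549369 + 1/11936626) = 1/(42367490288995/11936626) = 11936626/42367490288995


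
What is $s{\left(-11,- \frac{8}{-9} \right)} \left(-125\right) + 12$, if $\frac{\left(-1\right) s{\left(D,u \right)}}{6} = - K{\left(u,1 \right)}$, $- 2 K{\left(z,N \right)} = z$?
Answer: $\frac{1036}{3} \approx 345.33$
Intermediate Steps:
$K{\left(z,N \right)} = - \frac{z}{2}$
$s{\left(D,u \right)} = - 3 u$ ($s{\left(D,u \right)} = - 6 \left(- \frac{\left(-1\right) u}{2}\right) = - 6 \frac{u}{2} = - 3 u$)
$s{\left(-11,- \frac{8}{-9} \right)} \left(-125\right) + 12 = - 3 \left(- \frac{8}{-9}\right) \left(-125\right) + 12 = - 3 \left(\left(-8\right) \left(- \frac{1}{9}\right)\right) \left(-125\right) + 12 = \left(-3\right) \frac{8}{9} \left(-125\right) + 12 = \left(- \frac{8}{3}\right) \left(-125\right) + 12 = \frac{1000}{3} + 12 = \frac{1036}{3}$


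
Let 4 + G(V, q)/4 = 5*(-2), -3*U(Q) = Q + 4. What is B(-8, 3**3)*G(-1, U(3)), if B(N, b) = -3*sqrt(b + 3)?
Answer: 168*sqrt(30) ≈ 920.17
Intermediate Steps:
U(Q) = -4/3 - Q/3 (U(Q) = -(Q + 4)/3 = -(4 + Q)/3 = -4/3 - Q/3)
G(V, q) = -56 (G(V, q) = -16 + 4*(5*(-2)) = -16 + 4*(-10) = -16 - 40 = -56)
B(N, b) = -3*sqrt(3 + b)
B(-8, 3**3)*G(-1, U(3)) = -3*sqrt(3 + 3**3)*(-56) = -3*sqrt(3 + 27)*(-56) = -3*sqrt(30)*(-56) = 168*sqrt(30)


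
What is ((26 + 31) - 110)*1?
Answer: -53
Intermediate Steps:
((26 + 31) - 110)*1 = (57 - 110)*1 = -53*1 = -53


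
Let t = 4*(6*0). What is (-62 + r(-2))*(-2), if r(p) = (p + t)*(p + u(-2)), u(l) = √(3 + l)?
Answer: 120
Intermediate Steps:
t = 0 (t = 4*0 = 0)
r(p) = p*(1 + p) (r(p) = (p + 0)*(p + √(3 - 2)) = p*(p + √1) = p*(p + 1) = p*(1 + p))
(-62 + r(-2))*(-2) = (-62 - 2*(1 - 2))*(-2) = (-62 - 2*(-1))*(-2) = (-62 + 2)*(-2) = -60*(-2) = 120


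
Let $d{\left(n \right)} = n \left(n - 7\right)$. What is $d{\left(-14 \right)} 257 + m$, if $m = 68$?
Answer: $75626$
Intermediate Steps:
$d{\left(n \right)} = n \left(-7 + n\right)$
$d{\left(-14 \right)} 257 + m = - 14 \left(-7 - 14\right) 257 + 68 = \left(-14\right) \left(-21\right) 257 + 68 = 294 \cdot 257 + 68 = 75558 + 68 = 75626$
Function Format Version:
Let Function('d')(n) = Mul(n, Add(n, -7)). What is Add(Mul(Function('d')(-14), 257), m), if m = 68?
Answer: 75626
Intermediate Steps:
Function('d')(n) = Mul(n, Add(-7, n))
Add(Mul(Function('d')(-14), 257), m) = Add(Mul(Mul(-14, Add(-7, -14)), 257), 68) = Add(Mul(Mul(-14, -21), 257), 68) = Add(Mul(294, 257), 68) = Add(75558, 68) = 75626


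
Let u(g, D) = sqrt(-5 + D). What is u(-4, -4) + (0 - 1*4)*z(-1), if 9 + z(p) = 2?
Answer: 28 + 3*I ≈ 28.0 + 3.0*I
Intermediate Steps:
z(p) = -7 (z(p) = -9 + 2 = -7)
u(-4, -4) + (0 - 1*4)*z(-1) = sqrt(-5 - 4) + (0 - 1*4)*(-7) = sqrt(-9) + (0 - 4)*(-7) = 3*I - 4*(-7) = 3*I + 28 = 28 + 3*I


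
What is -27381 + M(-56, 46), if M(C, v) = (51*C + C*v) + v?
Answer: -32767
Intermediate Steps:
M(C, v) = v + 51*C + C*v
-27381 + M(-56, 46) = -27381 + (46 + 51*(-56) - 56*46) = -27381 + (46 - 2856 - 2576) = -27381 - 5386 = -32767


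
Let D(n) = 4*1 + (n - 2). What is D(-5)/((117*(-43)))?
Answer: 1/1677 ≈ 0.00059630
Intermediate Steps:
D(n) = 2 + n (D(n) = 4 + (-2 + n) = 2 + n)
D(-5)/((117*(-43))) = (2 - 5)/((117*(-43))) = -3/(-5031) = -3*(-1/5031) = 1/1677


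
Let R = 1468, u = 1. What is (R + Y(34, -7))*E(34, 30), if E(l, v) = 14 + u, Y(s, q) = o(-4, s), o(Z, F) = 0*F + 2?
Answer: 22050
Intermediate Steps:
o(Z, F) = 2 (o(Z, F) = 0 + 2 = 2)
Y(s, q) = 2
E(l, v) = 15 (E(l, v) = 14 + 1 = 15)
(R + Y(34, -7))*E(34, 30) = (1468 + 2)*15 = 1470*15 = 22050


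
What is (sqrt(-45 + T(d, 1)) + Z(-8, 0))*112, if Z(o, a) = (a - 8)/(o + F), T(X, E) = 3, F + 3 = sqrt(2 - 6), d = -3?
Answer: 9856/125 + 1792*I/125 + 112*I*sqrt(42) ≈ 78.848 + 740.18*I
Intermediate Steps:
F = -3 + 2*I (F = -3 + sqrt(2 - 6) = -3 + sqrt(-4) = -3 + 2*I ≈ -3.0 + 2.0*I)
Z(o, a) = (-8 + a)/(-3 + o + 2*I) (Z(o, a) = (a - 8)/(o + (-3 + 2*I)) = (-8 + a)/(-3 + o + 2*I))
(sqrt(-45 + T(d, 1)) + Z(-8, 0))*112 = (sqrt(-45 + 3) + (-8 + 0)/(-3 - 8 + 2*I))*112 = (sqrt(-42) - 8/(-11 + 2*I))*112 = (I*sqrt(42) + ((-11 - 2*I)/125)*(-8))*112 = (I*sqrt(42) - 8*(-11 - 2*I)/125)*112 = (-8*(-11 - 2*I)/125 + I*sqrt(42))*112 = -896*(-11 - 2*I)/125 + 112*I*sqrt(42)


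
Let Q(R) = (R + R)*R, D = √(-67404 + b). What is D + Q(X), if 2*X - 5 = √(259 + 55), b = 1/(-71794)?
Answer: 339/2 + 5*√314 + I*√347425724171938/71794 ≈ 258.1 + 259.62*I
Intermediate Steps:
b = -1/71794 ≈ -1.3929e-5
D = I*√347425724171938/71794 (D = √(-67404 - 1/71794) = √(-4839202777/71794) = I*√347425724171938/71794 ≈ 259.62*I)
X = 5/2 + √314/2 (X = 5/2 + √(259 + 55)/2 = 5/2 + √314/2 ≈ 11.360)
Q(R) = 2*R² (Q(R) = (2*R)*R = 2*R²)
D + Q(X) = I*√347425724171938/71794 + 2*(5/2 + √314/2)² = 2*(5/2 + √314/2)² + I*√347425724171938/71794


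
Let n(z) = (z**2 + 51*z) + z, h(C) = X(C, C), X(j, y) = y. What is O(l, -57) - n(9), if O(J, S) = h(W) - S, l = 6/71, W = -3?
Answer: -495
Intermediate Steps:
h(C) = C
l = 6/71 (l = 6*(1/71) = 6/71 ≈ 0.084507)
O(J, S) = -3 - S
n(z) = z**2 + 52*z
O(l, -57) - n(9) = (-3 - 1*(-57)) - 9*(52 + 9) = (-3 + 57) - 9*61 = 54 - 1*549 = 54 - 549 = -495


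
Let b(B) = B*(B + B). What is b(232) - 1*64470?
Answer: 43178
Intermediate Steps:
b(B) = 2*B² (b(B) = B*(2*B) = 2*B²)
b(232) - 1*64470 = 2*232² - 1*64470 = 2*53824 - 64470 = 107648 - 64470 = 43178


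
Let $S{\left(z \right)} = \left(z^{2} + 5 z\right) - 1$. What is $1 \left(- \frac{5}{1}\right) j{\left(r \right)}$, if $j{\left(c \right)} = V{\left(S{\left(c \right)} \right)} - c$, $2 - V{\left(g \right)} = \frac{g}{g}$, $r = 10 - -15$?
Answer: $120$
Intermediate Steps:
$S{\left(z \right)} = -1 + z^{2} + 5 z$
$r = 25$ ($r = 10 + 15 = 25$)
$V{\left(g \right)} = 1$ ($V{\left(g \right)} = 2 - \frac{g}{g} = 2 - 1 = 1$)
$j{\left(c \right)} = 1 - c$
$1 \left(- \frac{5}{1}\right) j{\left(r \right)} = 1 \left(- \frac{5}{1}\right) \left(1 - 25\right) = 1 \left(\left(-5\right) 1\right) \left(1 - 25\right) = 1 \left(-5\right) \left(-24\right) = \left(-5\right) \left(-24\right) = 120$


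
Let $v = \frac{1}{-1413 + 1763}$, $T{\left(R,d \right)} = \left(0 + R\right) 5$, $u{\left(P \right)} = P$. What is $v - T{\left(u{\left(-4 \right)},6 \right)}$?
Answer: $\frac{7001}{350} \approx 20.003$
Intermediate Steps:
$T{\left(R,d \right)} = 5 R$ ($T{\left(R,d \right)} = R 5 = 5 R$)
$v = \frac{1}{350} \approx 0.0028571$
$v - T{\left(u{\left(-4 \right)},6 \right)} = \frac{1}{350} - 5 \left(-4\right) = \frac{1}{350} - -20 = \frac{1}{350} + 20 = \frac{7001}{350}$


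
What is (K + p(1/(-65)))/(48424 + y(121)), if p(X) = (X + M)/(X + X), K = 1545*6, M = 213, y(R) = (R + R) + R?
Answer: 2348/48787 ≈ 0.048128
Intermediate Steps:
y(R) = 3*R (y(R) = 2*R + R = 3*R)
K = 9270
p(X) = (213 + X)/(2*X) (p(X) = (X + 213)/(X + X) = (213 + X)/((2*X)) = (213 + X)*(1/(2*X)) = (213 + X)/(2*X))
(K + p(1/(-65)))/(48424 + y(121)) = (9270 + (213 + 1/(-65))/(2*(1/(-65))))/(48424 + 3*121) = (9270 + (213 - 1/65)/(2*(-1/65)))/(48424 + 363) = (9270 + (½)*(-65)*(13844/65))/48787 = (9270 - 6922)*(1/48787) = 2348*(1/48787) = 2348/48787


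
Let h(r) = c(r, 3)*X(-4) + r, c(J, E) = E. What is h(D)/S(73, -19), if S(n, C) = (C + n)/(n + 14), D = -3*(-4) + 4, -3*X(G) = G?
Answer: 290/9 ≈ 32.222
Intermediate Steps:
X(G) = -G/3
D = 16 (D = 12 + 4 = 16)
S(n, C) = (C + n)/(14 + n)
h(r) = 4 + r (h(r) = 3*(-⅓*(-4)) + r = 3*(4/3) + r = 4 + r)
h(D)/S(73, -19) = (4 + 16)/(((-19 + 73)/(14 + 73))) = 20/((54/87)) = 20/(((1/87)*54)) = 20/(18/29) = 20*(29/18) = 290/9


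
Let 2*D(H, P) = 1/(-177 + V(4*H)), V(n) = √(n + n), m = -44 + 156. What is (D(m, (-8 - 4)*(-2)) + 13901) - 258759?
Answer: -14903527205/60866 - 4*√14/30433 ≈ -2.4486e+5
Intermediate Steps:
m = 112
V(n) = √2*√n (V(n) = √(2*n) = √2*√n)
D(H, P) = 1/(2*(-177 + 2*√2*√H)) (D(H, P) = 1/(2*(-177 + √2*√(4*H))) = 1/(2*(-177 + √2*(2*√H))) = 1/(2*(-177 + 2*√2*√H)))
(D(m, (-8 - 4)*(-2)) + 13901) - 258759 = (1/(2*(-177 + 2*√2*√112)) + 13901) - 258759 = (1/(2*(-177 + 2*√2*(4*√7))) + 13901) - 258759 = (1/(2*(-177 + 8*√14)) + 13901) - 258759 = (13901 + 1/(2*(-177 + 8*√14))) - 258759 = -244858 + 1/(2*(-177 + 8*√14))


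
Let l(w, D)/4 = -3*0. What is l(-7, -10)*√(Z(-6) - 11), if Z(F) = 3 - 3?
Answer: 0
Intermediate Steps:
l(w, D) = 0 (l(w, D) = 4*(-3*0) = 4*0 = 0)
Z(F) = 0
l(-7, -10)*√(Z(-6) - 11) = 0*√(0 - 11) = 0*√(-11) = 0*(I*√11) = 0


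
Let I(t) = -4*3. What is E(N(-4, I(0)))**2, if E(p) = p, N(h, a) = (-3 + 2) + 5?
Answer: 16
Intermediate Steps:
I(t) = -12
N(h, a) = 4 (N(h, a) = -1 + 5 = 4)
E(N(-4, I(0)))**2 = 4**2 = 16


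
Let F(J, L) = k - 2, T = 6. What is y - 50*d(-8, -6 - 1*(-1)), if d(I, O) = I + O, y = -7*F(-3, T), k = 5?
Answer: 629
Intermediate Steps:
F(J, L) = 3 (F(J, L) = 5 - 2 = 3)
y = -21 (y = -7*3 = -21)
y - 50*d(-8, -6 - 1*(-1)) = -21 - 50*(-8 + (-6 - 1*(-1))) = -21 - 50*(-8 + (-6 + 1)) = -21 - 50*(-8 - 5) = -21 - 50*(-13) = -21 + 650 = 629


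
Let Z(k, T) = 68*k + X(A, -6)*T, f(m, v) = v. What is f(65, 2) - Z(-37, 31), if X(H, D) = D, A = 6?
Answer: 2704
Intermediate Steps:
Z(k, T) = -6*T + 68*k (Z(k, T) = 68*k - 6*T = -6*T + 68*k)
f(65, 2) - Z(-37, 31) = 2 - (-6*31 + 68*(-37)) = 2 - (-186 - 2516) = 2 - 1*(-2702) = 2 + 2702 = 2704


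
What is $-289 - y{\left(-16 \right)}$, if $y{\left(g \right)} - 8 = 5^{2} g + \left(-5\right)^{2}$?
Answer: $78$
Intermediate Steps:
$y{\left(g \right)} = 33 + 25 g$ ($y{\left(g \right)} = 8 + \left(5^{2} g + \left(-5\right)^{2}\right) = 8 + \left(25 g + 25\right) = 8 + \left(25 + 25 g\right) = 33 + 25 g$)
$-289 - y{\left(-16 \right)} = -289 - \left(33 + 25 \left(-16\right)\right) = -289 - \left(33 - 400\right) = -289 - -367 = -289 + 367 = 78$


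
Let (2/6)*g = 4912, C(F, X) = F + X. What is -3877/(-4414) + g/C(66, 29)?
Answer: 65413019/419330 ≈ 155.99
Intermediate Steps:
g = 14736 (g = 3*4912 = 14736)
-3877/(-4414) + g/C(66, 29) = -3877/(-4414) + 14736/(66 + 29) = -3877*(-1/4414) + 14736/95 = 3877/4414 + 14736*(1/95) = 3877/4414 + 14736/95 = 65413019/419330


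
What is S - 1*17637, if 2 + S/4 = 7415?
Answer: 12015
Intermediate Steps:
S = 29652 (S = -8 + 4*7415 = -8 + 29660 = 29652)
S - 1*17637 = 29652 - 1*17637 = 29652 - 17637 = 12015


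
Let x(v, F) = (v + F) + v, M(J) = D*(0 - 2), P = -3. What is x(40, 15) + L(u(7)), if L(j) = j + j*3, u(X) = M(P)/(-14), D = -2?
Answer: 657/7 ≈ 93.857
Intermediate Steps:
M(J) = 4 (M(J) = -2*(0 - 2) = -2*(-2) = 4)
x(v, F) = F + 2*v (x(v, F) = (F + v) + v = F + 2*v)
u(X) = -2/7 (u(X) = 4/(-14) = 4*(-1/14) = -2/7)
L(j) = 4*j (L(j) = j + 3*j = 4*j)
x(40, 15) + L(u(7)) = (15 + 2*40) + 4*(-2/7) = (15 + 80) - 8/7 = 95 - 8/7 = 657/7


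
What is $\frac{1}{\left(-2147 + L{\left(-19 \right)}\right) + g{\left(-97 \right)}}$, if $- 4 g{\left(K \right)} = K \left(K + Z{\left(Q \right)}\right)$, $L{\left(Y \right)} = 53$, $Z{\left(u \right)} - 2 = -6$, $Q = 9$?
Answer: $- \frac{4}{18173} \approx -0.00022011$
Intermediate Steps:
$Z{\left(u \right)} = -4$ ($Z{\left(u \right)} = 2 - 6 = -4$)
$g{\left(K \right)} = - \frac{K \left(-4 + K\right)}{4}$ ($g{\left(K \right)} = - \frac{K \left(K - 4\right)}{4} = - \frac{K \left(-4 + K\right)}{4}$)
$\frac{1}{\left(-2147 + L{\left(-19 \right)}\right) + g{\left(-97 \right)}} = \frac{1}{\left(-2147 + 53\right) + \frac{1}{4} \left(-97\right) \left(4 - -97\right)} = \frac{1}{-2094 + \frac{1}{4} \left(-97\right) \left(4 + 97\right)} = \frac{1}{-2094 + \frac{1}{4} \left(-97\right) 101} = \frac{1}{-2094 - \frac{9797}{4}} = \frac{1}{- \frac{18173}{4}} = - \frac{4}{18173}$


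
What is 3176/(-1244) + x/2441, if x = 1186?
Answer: -1569308/759151 ≈ -2.0672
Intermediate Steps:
3176/(-1244) + x/2441 = 3176/(-1244) + 1186/2441 = 3176*(-1/1244) + 1186*(1/2441) = -794/311 + 1186/2441 = -1569308/759151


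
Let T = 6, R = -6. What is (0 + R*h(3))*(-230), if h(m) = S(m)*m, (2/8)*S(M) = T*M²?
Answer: 894240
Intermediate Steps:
S(M) = 24*M² (S(M) = 4*(6*M²) = 24*M²)
h(m) = 24*m³ (h(m) = (24*m²)*m = 24*m³)
(0 + R*h(3))*(-230) = (0 - 144*3³)*(-230) = (0 - 144*27)*(-230) = (0 - 6*648)*(-230) = (0 - 3888)*(-230) = -3888*(-230) = 894240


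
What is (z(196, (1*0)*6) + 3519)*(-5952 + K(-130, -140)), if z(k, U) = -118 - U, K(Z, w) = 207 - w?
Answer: -19062605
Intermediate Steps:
(z(196, (1*0)*6) + 3519)*(-5952 + K(-130, -140)) = ((-118 - 1*0*6) + 3519)*(-5952 + (207 - 1*(-140))) = ((-118 - 0*6) + 3519)*(-5952 + (207 + 140)) = ((-118 - 1*0) + 3519)*(-5952 + 347) = ((-118 + 0) + 3519)*(-5605) = (-118 + 3519)*(-5605) = 3401*(-5605) = -19062605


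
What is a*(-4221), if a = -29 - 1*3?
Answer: 135072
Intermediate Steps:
a = -32 (a = -29 - 3 = -32)
a*(-4221) = -32*(-4221) = 135072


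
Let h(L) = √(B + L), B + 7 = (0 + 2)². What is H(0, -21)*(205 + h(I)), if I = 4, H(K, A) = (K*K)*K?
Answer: 0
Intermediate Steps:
H(K, A) = K³ (H(K, A) = K²*K = K³)
B = -3 (B = -7 + (0 + 2)² = -7 + 2² = -7 + 4 = -3)
h(L) = √(-3 + L)
H(0, -21)*(205 + h(I)) = 0³*(205 + √(-3 + 4)) = 0*(205 + √1) = 0*(205 + 1) = 0*206 = 0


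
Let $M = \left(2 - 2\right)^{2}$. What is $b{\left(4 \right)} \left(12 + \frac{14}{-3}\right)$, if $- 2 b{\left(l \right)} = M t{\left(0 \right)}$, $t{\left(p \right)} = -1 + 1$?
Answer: $0$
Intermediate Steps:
$t{\left(p \right)} = 0$
$M = 0$ ($M = 0^{2} = 0$)
$b{\left(l \right)} = 0$ ($b{\left(l \right)} = - \frac{0 \cdot 0}{2} = \left(- \frac{1}{2}\right) 0 = 0$)
$b{\left(4 \right)} \left(12 + \frac{14}{-3}\right) = 0 \left(12 + \frac{14}{-3}\right) = 0 \left(12 + 14 \left(- \frac{1}{3}\right)\right) = 0 \left(12 - \frac{14}{3}\right) = 0 \cdot \frac{22}{3} = 0$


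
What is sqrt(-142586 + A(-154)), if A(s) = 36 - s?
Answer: 2*I*sqrt(35599) ≈ 377.35*I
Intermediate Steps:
sqrt(-142586 + A(-154)) = sqrt(-142586 + (36 - 1*(-154))) = sqrt(-142586 + (36 + 154)) = sqrt(-142586 + 190) = sqrt(-142396) = 2*I*sqrt(35599)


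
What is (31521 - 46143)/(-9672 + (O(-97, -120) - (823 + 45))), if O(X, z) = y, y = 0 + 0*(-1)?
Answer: 7311/5270 ≈ 1.3873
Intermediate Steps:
y = 0 (y = 0 + 0 = 0)
O(X, z) = 0
(31521 - 46143)/(-9672 + (O(-97, -120) - (823 + 45))) = (31521 - 46143)/(-9672 + (0 - (823 + 45))) = -14622/(-9672 + (0 - 1*868)) = -14622/(-9672 + (0 - 868)) = -14622/(-9672 - 868) = -14622/(-10540) = -14622*(-1/10540) = 7311/5270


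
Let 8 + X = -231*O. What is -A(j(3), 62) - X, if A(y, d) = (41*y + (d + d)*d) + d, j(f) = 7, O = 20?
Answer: -3409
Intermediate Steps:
A(y, d) = d + 2*d² + 41*y (A(y, d) = (41*y + (2*d)*d) + d = (41*y + 2*d²) + d = (2*d² + 41*y) + d = d + 2*d² + 41*y)
X = -4628 (X = -8 - 231*20 = -8 - 4620 = -4628)
-A(j(3), 62) - X = -(62 + 2*62² + 41*7) - 1*(-4628) = -(62 + 2*3844 + 287) + 4628 = -(62 + 7688 + 287) + 4628 = -1*8037 + 4628 = -8037 + 4628 = -3409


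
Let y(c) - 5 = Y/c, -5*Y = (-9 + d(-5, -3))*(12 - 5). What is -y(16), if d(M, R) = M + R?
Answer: -519/80 ≈ -6.4875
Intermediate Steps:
Y = 119/5 (Y = -(-9 + (-5 - 3))*(12 - 5)/5 = -(-9 - 8)*7/5 = -(-17)*7/5 = -⅕*(-119) = 119/5 ≈ 23.800)
y(c) = 5 + 119/(5*c)
-y(16) = -(5 + (119/5)/16) = -(5 + (119/5)*(1/16)) = -(5 + 119/80) = -1*519/80 = -519/80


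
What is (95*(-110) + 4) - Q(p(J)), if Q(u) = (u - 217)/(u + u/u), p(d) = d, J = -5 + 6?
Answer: -10338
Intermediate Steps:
J = 1
Q(u) = (-217 + u)/(1 + u) (Q(u) = (-217 + u)/(u + 1) = (-217 + u)/(1 + u))
(95*(-110) + 4) - Q(p(J)) = (95*(-110) + 4) - (-217 + 1)/(1 + 1) = (-10450 + 4) - (-216)/2 = -10446 - (-216)/2 = -10446 - 1*(-108) = -10446 + 108 = -10338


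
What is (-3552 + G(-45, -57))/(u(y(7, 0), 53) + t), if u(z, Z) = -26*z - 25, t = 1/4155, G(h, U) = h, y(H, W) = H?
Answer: 14945535/860084 ≈ 17.377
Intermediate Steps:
t = 1/4155 ≈ 0.00024067
u(z, Z) = -25 - 26*z
(-3552 + G(-45, -57))/(u(y(7, 0), 53) + t) = (-3552 - 45)/((-25 - 26*7) + 1/4155) = -3597/((-25 - 182) + 1/4155) = -3597/(-207 + 1/4155) = -3597/(-860084/4155) = -3597*(-4155/860084) = 14945535/860084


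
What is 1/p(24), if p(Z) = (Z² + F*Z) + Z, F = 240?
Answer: 1/6360 ≈ 0.00015723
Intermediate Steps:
p(Z) = Z² + 241*Z (p(Z) = (Z² + 240*Z) + Z = Z² + 241*Z)
1/p(24) = 1/(24*(241 + 24)) = 1/(24*265) = 1/6360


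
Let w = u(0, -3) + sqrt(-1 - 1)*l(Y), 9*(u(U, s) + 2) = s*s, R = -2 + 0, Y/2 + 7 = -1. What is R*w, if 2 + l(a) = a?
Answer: 2 + 36*I*sqrt(2) ≈ 2.0 + 50.912*I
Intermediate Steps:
Y = -16 (Y = -14 + 2*(-1) = -14 - 2 = -16)
R = -2
u(U, s) = -2 + s**2/9 (u(U, s) = -2 + (s*s)/9 = -2 + s**2/9)
l(a) = -2 + a
w = -1 - 18*I*sqrt(2) (w = (-2 + (1/9)*(-3)**2) + sqrt(-1 - 1)*(-2 - 16) = (-2 + (1/9)*9) + sqrt(-2)*(-18) = (-2 + 1) + (I*sqrt(2))*(-18) = -1 - 18*I*sqrt(2) ≈ -1.0 - 25.456*I)
R*w = -2*(-1 - 18*I*sqrt(2)) = 2 + 36*I*sqrt(2)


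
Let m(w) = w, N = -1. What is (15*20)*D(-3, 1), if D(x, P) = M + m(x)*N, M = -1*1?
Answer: 600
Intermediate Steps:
M = -1
D(x, P) = -1 - x (D(x, P) = -1 + x*(-1) = -1 - x)
(15*20)*D(-3, 1) = (15*20)*(-1 - 1*(-3)) = 300*(-1 + 3) = 300*2 = 600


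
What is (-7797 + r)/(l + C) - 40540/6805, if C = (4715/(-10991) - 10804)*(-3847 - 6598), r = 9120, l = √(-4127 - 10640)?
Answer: (-89115028*√14767 + 10056812588213167*I)/(1361*(-1240359198155*I + 10991*√14767)) ≈ -5.9574 - 1.2623e-11*I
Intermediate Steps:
l = I*√14767 (l = √(-14767) = I*√14767 ≈ 121.52*I)
C = 1240359198155/10991 (C = (4715*(-1/10991) - 10804)*(-10445) = (-4715/10991 - 10804)*(-10445) = -118751479/10991*(-10445) = 1240359198155/10991 ≈ 1.1285e+8)
(-7797 + r)/(l + C) - 40540/6805 = (-7797 + 9120)/(I*√14767 + 1240359198155/10991) - 40540/6805 = 1323/(1240359198155/10991 + I*√14767) - 40540*1/6805 = 1323/(1240359198155/10991 + I*√14767) - 8108/1361 = -8108/1361 + 1323/(1240359198155/10991 + I*√14767)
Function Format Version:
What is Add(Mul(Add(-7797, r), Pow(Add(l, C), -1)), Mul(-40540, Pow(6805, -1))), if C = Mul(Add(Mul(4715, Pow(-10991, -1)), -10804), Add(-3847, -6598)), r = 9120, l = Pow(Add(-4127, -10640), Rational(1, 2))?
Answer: Mul(Rational(1, 1361), Pow(Add(Mul(-1240359198155, I), Mul(10991, Pow(14767, Rational(1, 2)))), -1), Add(Mul(-89115028, Pow(14767, Rational(1, 2))), Mul(10056812588213167, I))) ≈ Add(-5.9574, Mul(-1.2623e-11, I))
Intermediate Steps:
l = Mul(I, Pow(14767, Rational(1, 2))) (l = Pow(-14767, Rational(1, 2)) = Mul(I, Pow(14767, Rational(1, 2))) ≈ Mul(121.52, I))
C = Rational(1240359198155, 10991) (C = Mul(Add(Mul(4715, Rational(-1, 10991)), -10804), -10445) = Mul(Add(Rational(-4715, 10991), -10804), -10445) = Mul(Rational(-118751479, 10991), -10445) = Rational(1240359198155, 10991) ≈ 1.1285e+8)
Add(Mul(Add(-7797, r), Pow(Add(l, C), -1)), Mul(-40540, Pow(6805, -1))) = Add(Mul(Add(-7797, 9120), Pow(Add(Mul(I, Pow(14767, Rational(1, 2))), Rational(1240359198155, 10991)), -1)), Mul(-40540, Pow(6805, -1))) = Add(Mul(1323, Pow(Add(Rational(1240359198155, 10991), Mul(I, Pow(14767, Rational(1, 2)))), -1)), Mul(-40540, Rational(1, 6805))) = Add(Mul(1323, Pow(Add(Rational(1240359198155, 10991), Mul(I, Pow(14767, Rational(1, 2)))), -1)), Rational(-8108, 1361)) = Add(Rational(-8108, 1361), Mul(1323, Pow(Add(Rational(1240359198155, 10991), Mul(I, Pow(14767, Rational(1, 2)))), -1)))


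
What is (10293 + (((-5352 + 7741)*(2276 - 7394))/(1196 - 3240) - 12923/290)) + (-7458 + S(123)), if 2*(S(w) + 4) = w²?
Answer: 2420355887/148190 ≈ 16333.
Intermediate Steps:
S(w) = -4 + w²/2
(10293 + (((-5352 + 7741)*(2276 - 7394))/(1196 - 3240) - 12923/290)) + (-7458 + S(123)) = (10293 + (((-5352 + 7741)*(2276 - 7394))/(1196 - 3240) - 12923/290)) + (-7458 + (-4 + (½)*123²)) = (10293 + ((2389*(-5118))/(-2044) - 12923*1/290)) + (-7458 + (-4 + (½)*15129)) = (10293 + (-12226902*(-1/2044) - 12923/290)) + (-7458 + (-4 + 15129/2)) = (10293 + (6113451/1022 - 12923/290)) + (-7458 + 15121/2) = (10293 + 439923371/74095) + 205/2 = 1202583206/74095 + 205/2 = 2420355887/148190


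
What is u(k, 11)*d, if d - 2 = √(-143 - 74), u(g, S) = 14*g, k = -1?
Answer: -28 - 14*I*√217 ≈ -28.0 - 206.23*I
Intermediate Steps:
d = 2 + I*√217 (d = 2 + √(-143 - 74) = 2 + √(-217) = 2 + I*√217 ≈ 2.0 + 14.731*I)
u(k, 11)*d = (14*(-1))*(2 + I*√217) = -14*(2 + I*√217) = -28 - 14*I*√217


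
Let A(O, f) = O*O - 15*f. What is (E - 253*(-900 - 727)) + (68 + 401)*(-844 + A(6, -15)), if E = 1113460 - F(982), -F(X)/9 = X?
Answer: 1260502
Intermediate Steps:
F(X) = -9*X
A(O, f) = O² - 15*f
E = 1122298 (E = 1113460 - (-9)*982 = 1113460 - 1*(-8838) = 1113460 + 8838 = 1122298)
(E - 253*(-900 - 727)) + (68 + 401)*(-844 + A(6, -15)) = (1122298 - 253*(-900 - 727)) + (68 + 401)*(-844 + (6² - 15*(-15))) = (1122298 - 253*(-1627)) + 469*(-844 + (36 + 225)) = (1122298 + 411631) + 469*(-844 + 261) = 1533929 + 469*(-583) = 1533929 - 273427 = 1260502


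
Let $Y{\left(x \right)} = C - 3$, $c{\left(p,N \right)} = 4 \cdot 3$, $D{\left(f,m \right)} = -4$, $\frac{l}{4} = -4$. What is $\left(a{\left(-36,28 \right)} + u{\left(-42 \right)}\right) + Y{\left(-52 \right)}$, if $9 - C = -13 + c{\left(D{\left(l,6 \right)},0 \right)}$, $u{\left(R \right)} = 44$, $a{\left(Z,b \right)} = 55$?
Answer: $106$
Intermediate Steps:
$l = -16$ ($l = 4 \left(-4\right) = -16$)
$c{\left(p,N \right)} = 12$
$C = 10$ ($C = 9 - \left(-13 + 12\right) = 9 - -1 = 9 + 1 = 10$)
$Y{\left(x \right)} = 7$ ($Y{\left(x \right)} = 10 - 3 = 7$)
$\left(a{\left(-36,28 \right)} + u{\left(-42 \right)}\right) + Y{\left(-52 \right)} = \left(55 + 44\right) + 7 = 99 + 7 = 106$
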